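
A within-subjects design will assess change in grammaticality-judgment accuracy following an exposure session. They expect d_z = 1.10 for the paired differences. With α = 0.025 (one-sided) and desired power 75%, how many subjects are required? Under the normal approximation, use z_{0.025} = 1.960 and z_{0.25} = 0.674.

For a paired (one-sample on differences) test: n = ((z_{α} + z_β) / d)².
z_{α} + z_β = 1.960 + 0.674 = 2.634.
n = (2.634 / 1.10)² = 2.395² = 5.73.
Round up.

n = 6 pairs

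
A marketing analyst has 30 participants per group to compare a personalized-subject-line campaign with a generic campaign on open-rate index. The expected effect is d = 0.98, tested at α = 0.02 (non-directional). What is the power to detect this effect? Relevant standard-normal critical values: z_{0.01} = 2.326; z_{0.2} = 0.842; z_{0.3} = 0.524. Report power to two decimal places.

power ≈ 0.93

For two equal groups, power = Φ(d·√(n/2) − z_{α/2}).
d·√(n/2) = 0.98 × √(30/2) = 0.98 × 3.873 = 3.796.
z_β = 3.796 − 2.326 = 1.470.
Power = Φ(1.470) = 0.929.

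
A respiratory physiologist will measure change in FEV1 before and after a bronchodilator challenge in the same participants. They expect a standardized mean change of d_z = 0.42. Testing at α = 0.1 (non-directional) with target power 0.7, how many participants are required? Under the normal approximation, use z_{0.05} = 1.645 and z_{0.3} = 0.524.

n = 27 pairs

For a paired (one-sample on differences) test: n = ((z_{α/2} + z_β) / d)².
z_{α/2} + z_β = 1.645 + 0.524 = 2.169.
n = (2.169 / 0.42)² = 5.164² = 26.67.
Round up.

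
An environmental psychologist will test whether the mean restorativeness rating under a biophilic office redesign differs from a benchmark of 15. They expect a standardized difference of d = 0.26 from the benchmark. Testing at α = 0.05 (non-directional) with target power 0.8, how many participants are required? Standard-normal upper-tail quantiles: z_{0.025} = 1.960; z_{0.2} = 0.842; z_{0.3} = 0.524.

n = 117

For a one-sample test: n = ((z_{α/2} + z_β) / d)².
z_{α/2} + z_β = 1.960 + 0.842 = 2.802.
n = (2.802 / 0.26)² = 10.777² = 116.14.
Round up.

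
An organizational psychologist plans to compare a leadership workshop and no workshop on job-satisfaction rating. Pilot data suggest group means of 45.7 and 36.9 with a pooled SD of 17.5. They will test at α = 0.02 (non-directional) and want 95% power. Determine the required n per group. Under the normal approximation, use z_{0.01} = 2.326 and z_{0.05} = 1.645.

n = 125 per group

Cohen's d = |M₁ − M₂| / SD_pooled = |45.7 − 36.9| / 17.5 = 8.8 / 17.5 = 0.503.
For two independent groups with equal n: n = 2·((z_{α/2} + z_β) / d)².
z_{α/2} + z_β = 2.326 + 1.645 = 3.971.
n = 2 × (3.971 / 0.503)² = 2 × 7.895² = 2 × 62.33 = 124.7.
Round up to the next whole participant.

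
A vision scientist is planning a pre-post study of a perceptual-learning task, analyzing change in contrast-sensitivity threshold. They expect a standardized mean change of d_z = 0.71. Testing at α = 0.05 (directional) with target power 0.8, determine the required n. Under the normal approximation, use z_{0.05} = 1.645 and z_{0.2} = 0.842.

n = 13 pairs

For a paired (one-sample on differences) test: n = ((z_{α} + z_β) / d)².
z_{α} + z_β = 1.645 + 0.842 = 2.487.
n = (2.487 / 0.71)² = 3.503² = 12.27.
Round up.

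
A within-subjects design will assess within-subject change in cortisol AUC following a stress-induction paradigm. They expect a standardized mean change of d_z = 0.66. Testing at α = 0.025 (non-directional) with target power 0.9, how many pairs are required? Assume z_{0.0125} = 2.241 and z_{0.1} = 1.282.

For a paired (one-sample on differences) test: n = ((z_{α/2} + z_β) / d)².
z_{α/2} + z_β = 2.241 + 1.282 = 3.523.
n = (3.523 / 0.66)² = 5.338² = 28.49.
Round up.

n = 29 pairs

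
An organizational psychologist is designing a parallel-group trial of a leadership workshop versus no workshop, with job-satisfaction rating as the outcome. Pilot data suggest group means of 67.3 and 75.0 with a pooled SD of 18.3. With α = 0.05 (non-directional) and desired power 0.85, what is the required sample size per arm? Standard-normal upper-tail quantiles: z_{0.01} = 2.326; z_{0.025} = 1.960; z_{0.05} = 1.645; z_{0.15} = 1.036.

n = 102 per group

Cohen's d = |M₁ − M₂| / SD_pooled = |67.3 − 75.0| / 18.3 = 7.7 / 18.3 = 0.421.
For two independent groups with equal n: n = 2·((z_{α/2} + z_β) / d)².
z_{α/2} + z_β = 1.960 + 1.036 = 2.996.
n = 2 × (2.996 / 0.421)² = 2 × 7.116² = 2 × 50.64 = 101.3.
Round up to the next whole participant.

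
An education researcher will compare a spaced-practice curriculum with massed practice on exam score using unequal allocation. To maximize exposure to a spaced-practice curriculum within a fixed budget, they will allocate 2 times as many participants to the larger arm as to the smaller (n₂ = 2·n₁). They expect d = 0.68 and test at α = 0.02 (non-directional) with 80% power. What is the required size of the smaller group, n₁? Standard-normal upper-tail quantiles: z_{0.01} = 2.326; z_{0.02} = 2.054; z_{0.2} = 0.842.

n₁ = 33

With allocation ratio k = n₂/n₁ = 2, Var(x̄₁−x̄₂) = σ²(1/n₁ + 1/(k·n₁)) = σ²·(k+1)/(k·n₁).
So n₁ = (1 + 1/k)·((z_{α/2} + z_β)/d)² = 1.500 × (3.168/0.68)².
n₁ = 1.500 × 21.70 = 32.6.
Round up: n₁ = 33, giving n₂ = 2 × 33 = 66.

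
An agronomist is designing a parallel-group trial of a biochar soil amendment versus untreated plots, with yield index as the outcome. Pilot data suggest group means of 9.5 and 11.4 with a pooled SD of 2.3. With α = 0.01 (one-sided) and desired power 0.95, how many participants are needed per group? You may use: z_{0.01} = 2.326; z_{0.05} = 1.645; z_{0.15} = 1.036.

n = 47 per group

Cohen's d = |M₁ − M₂| / SD_pooled = |9.5 − 11.4| / 2.3 = 1.9 / 2.3 = 0.826.
For two independent groups with equal n: n = 2·((z_{α} + z_β) / d)².
z_{α} + z_β = 2.326 + 1.645 = 3.971.
n = 2 × (3.971 / 0.826)² = 2 × 4.808² = 2 × 23.11 = 46.2.
Round up to the next whole participant.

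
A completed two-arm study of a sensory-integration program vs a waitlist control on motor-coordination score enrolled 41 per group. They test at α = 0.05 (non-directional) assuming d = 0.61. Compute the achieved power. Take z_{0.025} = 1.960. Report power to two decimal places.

For two equal groups, power = Φ(d·√(n/2) − z_{α/2}).
d·√(n/2) = 0.61 × √(41/2) = 0.61 × 4.528 = 2.762.
z_β = 2.762 − 1.960 = 0.802.
Power = Φ(0.802) = 0.789.

power ≈ 0.79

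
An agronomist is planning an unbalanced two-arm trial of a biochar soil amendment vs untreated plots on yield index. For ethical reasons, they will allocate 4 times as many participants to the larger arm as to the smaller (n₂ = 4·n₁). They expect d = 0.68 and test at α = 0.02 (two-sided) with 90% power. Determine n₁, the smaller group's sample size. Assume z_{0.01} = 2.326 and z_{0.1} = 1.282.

With allocation ratio k = n₂/n₁ = 4, Var(x̄₁−x̄₂) = σ²(1/n₁ + 1/(k·n₁)) = σ²·(k+1)/(k·n₁).
So n₁ = (1 + 1/k)·((z_{α/2} + z_β)/d)² = 1.250 × (3.608/0.68)².
n₁ = 1.250 × 28.15 = 35.2.
Round up: n₁ = 36, giving n₂ = 4 × 36 = 144.

n₁ = 36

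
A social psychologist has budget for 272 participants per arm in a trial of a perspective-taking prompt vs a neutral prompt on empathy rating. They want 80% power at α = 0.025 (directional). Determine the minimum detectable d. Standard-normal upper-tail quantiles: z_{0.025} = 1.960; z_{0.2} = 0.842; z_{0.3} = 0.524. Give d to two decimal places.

d_min ≈ 0.24

For two independent groups of n = 272 each: d_min = (z_{α} + z_β)·√(2/n).
z-sum = 1.960 + 0.842 = 2.802.
d_min = 2.802 × √(2/272) = 2.802 × 0.0857 = 0.240.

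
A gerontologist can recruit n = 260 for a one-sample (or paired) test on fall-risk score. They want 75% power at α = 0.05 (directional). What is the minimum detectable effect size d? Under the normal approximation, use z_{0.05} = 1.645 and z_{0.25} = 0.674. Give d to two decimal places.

d_min ≈ 0.14

For a single sample (or paired design) of n = 260: d_min = (z_{α} + z_β)/√n.
z-sum = 1.645 + 0.674 = 2.319.
d_min = 2.319 / √260 = 2.319 / 16.125 = 0.144.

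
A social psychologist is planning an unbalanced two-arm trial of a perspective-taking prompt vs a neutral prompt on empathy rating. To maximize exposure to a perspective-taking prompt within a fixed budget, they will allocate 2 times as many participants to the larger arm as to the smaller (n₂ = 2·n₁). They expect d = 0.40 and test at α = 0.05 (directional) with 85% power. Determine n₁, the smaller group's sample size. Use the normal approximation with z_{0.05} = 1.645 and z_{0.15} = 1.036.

With allocation ratio k = n₂/n₁ = 2, Var(x̄₁−x̄₂) = σ²(1/n₁ + 1/(k·n₁)) = σ²·(k+1)/(k·n₁).
So n₁ = (1 + 1/k)·((z_{α} + z_β)/d)² = 1.500 × (2.681/0.40)².
n₁ = 1.500 × 44.92 = 67.4.
Round up: n₁ = 68, giving n₂ = 2 × 68 = 136.

n₁ = 68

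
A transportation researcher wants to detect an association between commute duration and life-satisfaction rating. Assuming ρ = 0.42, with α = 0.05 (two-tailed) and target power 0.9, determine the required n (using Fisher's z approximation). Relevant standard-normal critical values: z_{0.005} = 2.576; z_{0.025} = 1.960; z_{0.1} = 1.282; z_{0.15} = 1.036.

n = 56

Fisher's z: C = ½·ln((1+r)/(1−r)) = ½·ln(2.4483) = 0.4477.
n = ((z_{α/2} + z_β)/C)² + 3.
(1.960 + 1.282) / 0.4477 = 3.242 / 0.4477 = 7.241.
n = 7.241² + 3 = 52.44 + 3 = 55.4.
Round up.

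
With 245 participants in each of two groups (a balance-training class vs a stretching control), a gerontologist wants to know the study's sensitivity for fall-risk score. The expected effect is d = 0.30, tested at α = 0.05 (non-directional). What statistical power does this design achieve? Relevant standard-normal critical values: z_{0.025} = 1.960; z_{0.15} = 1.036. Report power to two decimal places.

For two equal groups, power = Φ(d·√(n/2) − z_{α/2}).
d·√(n/2) = 0.30 × √(245/2) = 0.30 × 11.068 = 3.320.
z_β = 3.320 − 1.960 = 1.360.
Power = Φ(1.360) = 0.913.

power ≈ 0.91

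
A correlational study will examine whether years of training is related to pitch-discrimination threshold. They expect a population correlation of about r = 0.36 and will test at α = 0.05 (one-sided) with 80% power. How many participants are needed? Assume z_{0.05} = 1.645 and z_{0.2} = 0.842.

n = 47

Fisher's z: C = ½·ln((1+r)/(1−r)) = ½·ln(2.1250) = 0.3769.
n = ((z_{α} + z_β)/C)² + 3.
(1.645 + 0.842) / 0.3769 = 2.487 / 0.3769 = 6.599.
n = 6.599² + 3 = 43.54 + 3 = 46.5.
Round up.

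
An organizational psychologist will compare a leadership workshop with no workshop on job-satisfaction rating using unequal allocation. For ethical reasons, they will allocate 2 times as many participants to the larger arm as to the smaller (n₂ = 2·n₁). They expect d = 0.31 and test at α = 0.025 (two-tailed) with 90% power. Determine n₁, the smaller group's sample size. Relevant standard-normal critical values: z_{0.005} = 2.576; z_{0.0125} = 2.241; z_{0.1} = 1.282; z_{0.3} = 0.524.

With allocation ratio k = n₂/n₁ = 2, Var(x̄₁−x̄₂) = σ²(1/n₁ + 1/(k·n₁)) = σ²·(k+1)/(k·n₁).
So n₁ = (1 + 1/k)·((z_{α/2} + z_β)/d)² = 1.500 × (3.523/0.31)².
n₁ = 1.500 × 129.15 = 193.7.
Round up: n₁ = 194, giving n₂ = 2 × 194 = 388.

n₁ = 194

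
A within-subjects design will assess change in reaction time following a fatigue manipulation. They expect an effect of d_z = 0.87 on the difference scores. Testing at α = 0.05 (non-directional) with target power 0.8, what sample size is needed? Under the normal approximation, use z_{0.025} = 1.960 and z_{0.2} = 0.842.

For a paired (one-sample on differences) test: n = ((z_{α/2} + z_β) / d)².
z_{α/2} + z_β = 1.960 + 0.842 = 2.802.
n = (2.802 / 0.87)² = 3.221² = 10.37.
Round up.

n = 11 pairs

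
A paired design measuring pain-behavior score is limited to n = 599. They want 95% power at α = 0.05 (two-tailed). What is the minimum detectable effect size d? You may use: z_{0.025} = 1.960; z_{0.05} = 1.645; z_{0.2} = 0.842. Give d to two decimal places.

For a single sample (or paired design) of n = 599: d_min = (z_{α/2} + z_β)/√n.
z-sum = 1.960 + 1.645 = 3.605.
d_min = 3.605 / √599 = 3.605 / 24.474 = 0.147.

d_min ≈ 0.15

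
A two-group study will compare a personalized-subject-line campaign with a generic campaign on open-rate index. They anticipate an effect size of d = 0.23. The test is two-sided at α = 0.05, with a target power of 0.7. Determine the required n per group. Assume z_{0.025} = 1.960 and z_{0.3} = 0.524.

For two independent groups with equal n: n = 2·((z_{α/2} + z_β) / d)².
z_{α/2} + z_β = 1.960 + 0.524 = 2.484.
n = 2 × (2.484 / 0.23)² = 2 × 10.800² = 2 × 116.64 = 233.3.
Round up to the next whole participant.

n = 234 per group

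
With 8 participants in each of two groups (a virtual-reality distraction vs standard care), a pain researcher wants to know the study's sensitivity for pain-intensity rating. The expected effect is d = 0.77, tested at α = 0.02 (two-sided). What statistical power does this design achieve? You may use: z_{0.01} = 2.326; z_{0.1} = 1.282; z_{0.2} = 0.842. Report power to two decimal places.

For two equal groups, power = Φ(d·√(n/2) − z_{α/2}).
d·√(n/2) = 0.77 × √(8/2) = 0.77 × 2.000 = 1.540.
z_β = 1.540 − 2.326 = -0.786.
Power = Φ(-0.786) = 0.216.

power ≈ 0.22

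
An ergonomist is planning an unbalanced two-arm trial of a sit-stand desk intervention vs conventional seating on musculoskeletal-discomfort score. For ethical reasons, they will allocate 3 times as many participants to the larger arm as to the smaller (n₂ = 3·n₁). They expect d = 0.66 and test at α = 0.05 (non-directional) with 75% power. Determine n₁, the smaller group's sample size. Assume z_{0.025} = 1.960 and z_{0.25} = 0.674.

n₁ = 22

With allocation ratio k = n₂/n₁ = 3, Var(x̄₁−x̄₂) = σ²(1/n₁ + 1/(k·n₁)) = σ²·(k+1)/(k·n₁).
So n₁ = (1 + 1/k)·((z_{α/2} + z_β)/d)² = 1.333 × (2.634/0.66)².
n₁ = 1.333 × 15.93 = 21.2.
Round up: n₁ = 22, giving n₂ = 3 × 22 = 66.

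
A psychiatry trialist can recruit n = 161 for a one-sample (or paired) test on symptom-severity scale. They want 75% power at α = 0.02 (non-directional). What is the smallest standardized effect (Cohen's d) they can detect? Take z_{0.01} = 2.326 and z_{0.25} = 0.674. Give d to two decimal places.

For a single sample (or paired design) of n = 161: d_min = (z_{α/2} + z_β)/√n.
z-sum = 2.326 + 0.674 = 3.000.
d_min = 3.000 / √161 = 3.000 / 12.689 = 0.236.

d_min ≈ 0.24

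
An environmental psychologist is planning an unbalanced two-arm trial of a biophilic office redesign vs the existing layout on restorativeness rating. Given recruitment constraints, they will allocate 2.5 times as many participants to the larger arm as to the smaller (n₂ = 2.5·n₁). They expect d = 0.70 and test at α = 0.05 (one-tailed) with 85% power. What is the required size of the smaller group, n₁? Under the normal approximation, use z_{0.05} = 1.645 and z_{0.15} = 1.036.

With allocation ratio k = n₂/n₁ = 2.5, Var(x̄₁−x̄₂) = σ²(1/n₁ + 1/(k·n₁)) = σ²·(k+1)/(k·n₁).
So n₁ = (1 + 1/k)·((z_{α} + z_β)/d)² = 1.400 × (2.681/0.70)².
n₁ = 1.400 × 14.67 = 20.5.
Round up: n₁ = 21, giving n₂ = ⌈2.5 × 21⌉ = ⌈52.5⌉ = 53.

n₁ = 21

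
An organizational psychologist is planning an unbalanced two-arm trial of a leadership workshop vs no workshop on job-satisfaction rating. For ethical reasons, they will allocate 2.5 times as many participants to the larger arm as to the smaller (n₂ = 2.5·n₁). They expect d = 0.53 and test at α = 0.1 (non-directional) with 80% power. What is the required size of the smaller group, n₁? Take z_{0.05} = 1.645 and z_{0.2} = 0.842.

With allocation ratio k = n₂/n₁ = 2.5, Var(x̄₁−x̄₂) = σ²(1/n₁ + 1/(k·n₁)) = σ²·(k+1)/(k·n₁).
So n₁ = (1 + 1/k)·((z_{α/2} + z_β)/d)² = 1.400 × (2.487/0.53)².
n₁ = 1.400 × 22.02 = 30.8.
Round up: n₁ = 31, giving n₂ = ⌈2.5 × 31⌉ = ⌈77.5⌉ = 78.

n₁ = 31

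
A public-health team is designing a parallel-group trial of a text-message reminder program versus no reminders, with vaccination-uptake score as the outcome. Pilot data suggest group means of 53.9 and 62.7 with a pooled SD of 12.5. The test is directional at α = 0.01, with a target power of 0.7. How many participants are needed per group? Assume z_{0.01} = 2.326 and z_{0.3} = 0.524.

Cohen's d = |M₁ − M₂| / SD_pooled = |53.9 − 62.7| / 12.5 = 8.8 / 12.5 = 0.704.
For two independent groups with equal n: n = 2·((z_{α} + z_β) / d)².
z_{α} + z_β = 2.326 + 0.524 = 2.850.
n = 2 × (2.850 / 0.704)² = 2 × 4.048² = 2 × 16.39 = 32.8.
Round up to the next whole participant.

n = 33 per group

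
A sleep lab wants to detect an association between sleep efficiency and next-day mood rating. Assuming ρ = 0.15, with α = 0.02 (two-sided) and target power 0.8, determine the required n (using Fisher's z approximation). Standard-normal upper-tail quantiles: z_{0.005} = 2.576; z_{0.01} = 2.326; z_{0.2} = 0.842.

n = 443

Fisher's z: C = ½·ln((1+r)/(1−r)) = ½·ln(1.3529) = 0.1511.
n = ((z_{α/2} + z_β)/C)² + 3.
(2.326 + 0.842) / 0.1511 = 3.168 / 0.1511 = 20.966.
n = 20.966² + 3 = 439.58 + 3 = 442.6.
Round up.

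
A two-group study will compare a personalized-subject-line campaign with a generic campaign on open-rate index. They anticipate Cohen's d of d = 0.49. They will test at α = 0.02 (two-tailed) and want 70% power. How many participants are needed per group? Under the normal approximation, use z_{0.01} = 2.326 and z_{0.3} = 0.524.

n = 68 per group

For two independent groups with equal n: n = 2·((z_{α/2} + z_β) / d)².
z_{α/2} + z_β = 2.326 + 0.524 = 2.850.
n = 2 × (2.850 / 0.49)² = 2 × 5.816² = 2 × 33.83 = 67.7.
Round up to the next whole participant.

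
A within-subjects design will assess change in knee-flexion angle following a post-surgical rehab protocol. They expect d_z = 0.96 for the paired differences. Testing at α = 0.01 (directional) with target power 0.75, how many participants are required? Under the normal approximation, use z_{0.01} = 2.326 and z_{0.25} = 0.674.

n = 10 pairs

For a paired (one-sample on differences) test: n = ((z_{α} + z_β) / d)².
z_{α} + z_β = 2.326 + 0.674 = 3.000.
n = (3.000 / 0.96)² = 3.125² = 9.77.
Round up.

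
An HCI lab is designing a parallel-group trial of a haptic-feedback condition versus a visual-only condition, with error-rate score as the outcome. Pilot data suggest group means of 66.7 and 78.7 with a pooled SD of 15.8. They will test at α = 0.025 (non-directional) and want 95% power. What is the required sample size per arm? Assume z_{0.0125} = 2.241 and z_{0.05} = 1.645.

Cohen's d = |M₁ − M₂| / SD_pooled = |66.7 − 78.7| / 15.8 = 12.0 / 15.8 = 0.759.
For two independent groups with equal n: n = 2·((z_{α/2} + z_β) / d)².
z_{α/2} + z_β = 2.241 + 1.645 = 3.886.
n = 2 × (3.886 / 0.759)² = 2 × 5.120² = 2 × 26.21 = 52.4.
Round up to the next whole participant.

n = 53 per group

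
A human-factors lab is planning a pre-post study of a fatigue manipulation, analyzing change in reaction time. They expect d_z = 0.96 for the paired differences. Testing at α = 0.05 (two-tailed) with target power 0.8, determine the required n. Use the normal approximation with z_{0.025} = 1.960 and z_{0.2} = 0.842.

n = 9 pairs

For a paired (one-sample on differences) test: n = ((z_{α/2} + z_β) / d)².
z_{α/2} + z_β = 1.960 + 0.842 = 2.802.
n = (2.802 / 0.96)² = 2.919² = 8.52.
Round up.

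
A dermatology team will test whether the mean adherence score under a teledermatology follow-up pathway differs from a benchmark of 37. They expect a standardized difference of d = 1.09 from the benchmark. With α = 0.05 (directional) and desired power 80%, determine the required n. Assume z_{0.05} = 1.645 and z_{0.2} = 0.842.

n = 6

For a one-sample test: n = ((z_{α} + z_β) / d)².
z_{α} + z_β = 1.645 + 0.842 = 2.487.
n = (2.487 / 1.09)² = 2.282² = 5.21.
Round up.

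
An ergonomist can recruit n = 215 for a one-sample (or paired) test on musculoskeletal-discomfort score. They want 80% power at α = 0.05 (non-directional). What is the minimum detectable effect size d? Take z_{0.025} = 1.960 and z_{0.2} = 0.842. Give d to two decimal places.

d_min ≈ 0.19

For a single sample (or paired design) of n = 215: d_min = (z_{α/2} + z_β)/√n.
z-sum = 1.960 + 0.842 = 2.802.
d_min = 2.802 / √215 = 2.802 / 14.663 = 0.191.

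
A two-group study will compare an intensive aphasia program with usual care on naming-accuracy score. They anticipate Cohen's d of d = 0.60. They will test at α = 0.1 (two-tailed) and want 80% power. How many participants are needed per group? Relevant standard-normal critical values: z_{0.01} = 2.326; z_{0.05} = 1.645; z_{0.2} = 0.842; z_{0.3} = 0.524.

For two independent groups with equal n: n = 2·((z_{α/2} + z_β) / d)².
z_{α/2} + z_β = 1.645 + 0.842 = 2.487.
n = 2 × (2.487 / 0.60)² = 2 × 4.145² = 2 × 17.18 = 34.4.
Round up to the next whole participant.

n = 35 per group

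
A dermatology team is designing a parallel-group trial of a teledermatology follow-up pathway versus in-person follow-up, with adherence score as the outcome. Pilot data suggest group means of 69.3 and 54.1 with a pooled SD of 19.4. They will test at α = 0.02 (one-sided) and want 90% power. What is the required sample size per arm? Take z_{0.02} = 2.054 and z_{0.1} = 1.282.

Cohen's d = |M₁ − M₂| / SD_pooled = |69.3 − 54.1| / 19.4 = 15.2 / 19.4 = 0.784.
For two independent groups with equal n: n = 2·((z_{α} + z_β) / d)².
z_{α} + z_β = 2.054 + 1.282 = 3.336.
n = 2 × (3.336 / 0.784)² = 2 × 4.255² = 2 × 18.11 = 36.2.
Round up to the next whole participant.

n = 37 per group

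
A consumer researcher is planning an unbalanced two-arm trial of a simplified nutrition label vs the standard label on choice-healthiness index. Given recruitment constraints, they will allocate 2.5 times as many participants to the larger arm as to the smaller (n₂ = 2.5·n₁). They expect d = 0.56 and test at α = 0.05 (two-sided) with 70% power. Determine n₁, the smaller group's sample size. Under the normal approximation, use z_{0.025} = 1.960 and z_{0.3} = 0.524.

With allocation ratio k = n₂/n₁ = 2.5, Var(x̄₁−x̄₂) = σ²(1/n₁ + 1/(k·n₁)) = σ²·(k+1)/(k·n₁).
So n₁ = (1 + 1/k)·((z_{α/2} + z_β)/d)² = 1.400 × (2.484/0.56)².
n₁ = 1.400 × 19.68 = 27.5.
Round up: n₁ = 28, giving n₂ = 2.5 × 28 = 70.

n₁ = 28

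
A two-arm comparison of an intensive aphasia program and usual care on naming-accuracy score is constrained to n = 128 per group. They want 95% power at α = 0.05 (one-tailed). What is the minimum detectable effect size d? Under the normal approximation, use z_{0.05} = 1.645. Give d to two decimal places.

d_min ≈ 0.41

For two independent groups of n = 128 each: d_min = (z_{α} + z_β)·√(2/n).
z-sum = 1.645 + 1.645 = 3.290.
d_min = 3.290 × √(2/128) = 3.290 × 0.1250 = 0.411.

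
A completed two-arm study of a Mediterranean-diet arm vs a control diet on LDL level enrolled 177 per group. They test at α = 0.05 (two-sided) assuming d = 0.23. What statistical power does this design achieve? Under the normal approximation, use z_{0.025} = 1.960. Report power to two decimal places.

power ≈ 0.58

For two equal groups, power = Φ(d·√(n/2) − z_{α/2}).
d·√(n/2) = 0.23 × √(177/2) = 0.23 × 9.407 = 2.164.
z_β = 2.164 − 1.960 = 0.204.
Power = Φ(0.204) = 0.581.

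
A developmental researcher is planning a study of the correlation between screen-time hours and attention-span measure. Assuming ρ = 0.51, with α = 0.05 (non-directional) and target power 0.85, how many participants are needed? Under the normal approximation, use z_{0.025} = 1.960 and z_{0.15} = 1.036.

Fisher's z: C = ½·ln((1+r)/(1−r)) = ½·ln(3.0816) = 0.5627.
n = ((z_{α/2} + z_β)/C)² + 3.
(1.960 + 1.036) / 0.5627 = 2.996 / 0.5627 = 5.324.
n = 5.324² + 3 = 28.35 + 3 = 31.3.
Round up.

n = 32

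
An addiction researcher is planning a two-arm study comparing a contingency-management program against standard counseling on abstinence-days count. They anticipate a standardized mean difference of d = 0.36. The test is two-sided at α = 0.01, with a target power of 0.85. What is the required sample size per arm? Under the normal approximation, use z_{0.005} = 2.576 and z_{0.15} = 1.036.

n = 202 per group

For two independent groups with equal n: n = 2·((z_{α/2} + z_β) / d)².
z_{α/2} + z_β = 2.576 + 1.036 = 3.612.
n = 2 × (3.612 / 0.36)² = 2 × 10.033² = 2 × 100.67 = 201.3.
Round up to the next whole participant.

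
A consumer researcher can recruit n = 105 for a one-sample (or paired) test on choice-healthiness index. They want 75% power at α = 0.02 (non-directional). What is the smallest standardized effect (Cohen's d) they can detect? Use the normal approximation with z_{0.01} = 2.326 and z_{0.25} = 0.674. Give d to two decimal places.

d_min ≈ 0.29

For a single sample (or paired design) of n = 105: d_min = (z_{α/2} + z_β)/√n.
z-sum = 2.326 + 0.674 = 3.000.
d_min = 3.000 / √105 = 3.000 / 10.247 = 0.293.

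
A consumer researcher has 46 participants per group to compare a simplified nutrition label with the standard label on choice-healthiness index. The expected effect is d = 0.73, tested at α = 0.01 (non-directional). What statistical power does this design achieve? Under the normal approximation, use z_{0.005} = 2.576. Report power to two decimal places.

power ≈ 0.82

For two equal groups, power = Φ(d·√(n/2) − z_{α/2}).
d·√(n/2) = 0.73 × √(46/2) = 0.73 × 4.796 = 3.501.
z_β = 3.501 − 2.576 = 0.925.
Power = Φ(0.925) = 0.823.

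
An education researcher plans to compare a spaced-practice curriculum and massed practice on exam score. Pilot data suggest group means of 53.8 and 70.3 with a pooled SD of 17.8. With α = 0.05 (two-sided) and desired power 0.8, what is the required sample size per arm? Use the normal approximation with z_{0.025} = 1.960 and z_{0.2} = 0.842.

n = 19 per group

Cohen's d = |M₁ − M₂| / SD_pooled = |53.8 − 70.3| / 17.8 = 16.5 / 17.8 = 0.927.
For two independent groups with equal n: n = 2·((z_{α/2} + z_β) / d)².
z_{α/2} + z_β = 1.960 + 0.842 = 2.802.
n = 2 × (2.802 / 0.927)² = 2 × 3.023² = 2 × 9.14 = 18.3.
Round up to the next whole participant.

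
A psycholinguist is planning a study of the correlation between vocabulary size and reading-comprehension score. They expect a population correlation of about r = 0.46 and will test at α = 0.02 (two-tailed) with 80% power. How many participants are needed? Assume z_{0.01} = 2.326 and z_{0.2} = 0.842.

n = 44

Fisher's z: C = ½·ln((1+r)/(1−r)) = ½·ln(2.7037) = 0.4973.
n = ((z_{α/2} + z_β)/C)² + 3.
(2.326 + 0.842) / 0.4973 = 3.168 / 0.4973 = 6.370.
n = 6.370² + 3 = 40.58 + 3 = 43.6.
Round up.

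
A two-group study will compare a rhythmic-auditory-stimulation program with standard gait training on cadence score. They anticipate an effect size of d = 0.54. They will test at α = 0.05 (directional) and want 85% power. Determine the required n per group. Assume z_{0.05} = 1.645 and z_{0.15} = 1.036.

For two independent groups with equal n: n = 2·((z_{α} + z_β) / d)².
z_{α} + z_β = 1.645 + 1.036 = 2.681.
n = 2 × (2.681 / 0.54)² = 2 × 4.965² = 2 × 24.65 = 49.3.
Round up to the next whole participant.

n = 50 per group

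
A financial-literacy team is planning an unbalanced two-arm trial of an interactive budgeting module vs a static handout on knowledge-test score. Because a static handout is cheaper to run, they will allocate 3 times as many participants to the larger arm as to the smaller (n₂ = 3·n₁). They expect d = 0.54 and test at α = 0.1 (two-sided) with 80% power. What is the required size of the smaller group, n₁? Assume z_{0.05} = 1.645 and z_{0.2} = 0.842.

With allocation ratio k = n₂/n₁ = 3, Var(x̄₁−x̄₂) = σ²(1/n₁ + 1/(k·n₁)) = σ²·(k+1)/(k·n₁).
So n₁ = (1 + 1/k)·((z_{α/2} + z_β)/d)² = 1.333 × (2.487/0.54)².
n₁ = 1.333 × 21.21 = 28.3.
Round up: n₁ = 29, giving n₂ = 3 × 29 = 87.

n₁ = 29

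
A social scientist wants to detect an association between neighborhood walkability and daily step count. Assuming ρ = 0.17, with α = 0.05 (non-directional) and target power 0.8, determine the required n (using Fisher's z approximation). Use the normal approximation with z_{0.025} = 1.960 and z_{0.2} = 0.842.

Fisher's z: C = ½·ln((1+r)/(1−r)) = ½·ln(1.4096) = 0.1717.
n = ((z_{α/2} + z_β)/C)² + 3.
(1.960 + 0.842) / 0.1717 = 2.802 / 0.1717 = 16.319.
n = 16.319² + 3 = 266.32 + 3 = 269.3.
Round up.

n = 270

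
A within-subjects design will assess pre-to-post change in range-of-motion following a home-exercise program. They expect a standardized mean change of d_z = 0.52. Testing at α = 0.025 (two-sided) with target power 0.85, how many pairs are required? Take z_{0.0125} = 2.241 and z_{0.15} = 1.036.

For a paired (one-sample on differences) test: n = ((z_{α/2} + z_β) / d)².
z_{α/2} + z_β = 2.241 + 1.036 = 3.277.
n = (3.277 / 0.52)² = 6.302² = 39.71.
Round up.

n = 40 pairs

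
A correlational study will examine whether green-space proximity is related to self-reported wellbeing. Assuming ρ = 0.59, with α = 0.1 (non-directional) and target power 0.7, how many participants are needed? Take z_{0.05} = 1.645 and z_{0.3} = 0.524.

n = 14

Fisher's z: C = ½·ln((1+r)/(1−r)) = ½·ln(3.8780) = 0.6777.
n = ((z_{α/2} + z_β)/C)² + 3.
(1.645 + 0.524) / 0.6777 = 2.169 / 0.6777 = 3.201.
n = 3.201² + 3 = 10.24 + 3 = 13.2.
Round up.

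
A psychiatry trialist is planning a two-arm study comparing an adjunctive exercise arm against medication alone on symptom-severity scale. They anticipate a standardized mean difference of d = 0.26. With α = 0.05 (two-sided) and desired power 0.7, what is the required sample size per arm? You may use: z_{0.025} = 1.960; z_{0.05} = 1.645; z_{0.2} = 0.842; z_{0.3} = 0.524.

For two independent groups with equal n: n = 2·((z_{α/2} + z_β) / d)².
z_{α/2} + z_β = 1.960 + 0.524 = 2.484.
n = 2 × (2.484 / 0.26)² = 2 × 9.554² = 2 × 91.28 = 182.6.
Round up to the next whole participant.

n = 183 per group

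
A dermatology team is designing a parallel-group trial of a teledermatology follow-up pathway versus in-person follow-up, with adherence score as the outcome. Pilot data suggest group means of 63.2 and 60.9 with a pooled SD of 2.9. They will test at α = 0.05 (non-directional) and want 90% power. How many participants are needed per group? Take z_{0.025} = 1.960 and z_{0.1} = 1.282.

Cohen's d = |M₁ − M₂| / SD_pooled = |63.2 − 60.9| / 2.9 = 2.3 / 2.9 = 0.793.
For two independent groups with equal n: n = 2·((z_{α/2} + z_β) / d)².
z_{α/2} + z_β = 1.960 + 1.282 = 3.242.
n = 2 × (3.242 / 0.793)² = 2 × 4.088² = 2 × 16.71 = 33.4.
Round up to the next whole participant.

n = 34 per group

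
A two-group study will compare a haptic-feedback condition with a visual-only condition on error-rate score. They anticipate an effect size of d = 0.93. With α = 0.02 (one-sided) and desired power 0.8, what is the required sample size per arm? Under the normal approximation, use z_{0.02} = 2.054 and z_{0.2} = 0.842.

n = 20 per group

For two independent groups with equal n: n = 2·((z_{α} + z_β) / d)².
z_{α} + z_β = 2.054 + 0.842 = 2.896.
n = 2 × (2.896 / 0.93)² = 2 × 3.114² = 2 × 9.70 = 19.4.
Round up to the next whole participant.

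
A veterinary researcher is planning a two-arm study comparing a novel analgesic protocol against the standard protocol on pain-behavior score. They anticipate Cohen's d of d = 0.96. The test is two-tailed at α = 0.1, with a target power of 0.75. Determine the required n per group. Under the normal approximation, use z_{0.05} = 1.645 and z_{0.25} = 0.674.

For two independent groups with equal n: n = 2·((z_{α/2} + z_β) / d)².
z_{α/2} + z_β = 1.645 + 0.674 = 2.319.
n = 2 × (2.319 / 0.96)² = 2 × 2.416² = 2 × 5.84 = 11.7.
Round up to the next whole participant.

n = 12 per group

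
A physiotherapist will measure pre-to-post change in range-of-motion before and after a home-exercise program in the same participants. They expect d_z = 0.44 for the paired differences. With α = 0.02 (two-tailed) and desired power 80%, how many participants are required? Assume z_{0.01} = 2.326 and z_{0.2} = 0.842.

n = 52 pairs

For a paired (one-sample on differences) test: n = ((z_{α/2} + z_β) / d)².
z_{α/2} + z_β = 2.326 + 0.842 = 3.168.
n = (3.168 / 0.44)² = 7.200² = 51.84.
Round up.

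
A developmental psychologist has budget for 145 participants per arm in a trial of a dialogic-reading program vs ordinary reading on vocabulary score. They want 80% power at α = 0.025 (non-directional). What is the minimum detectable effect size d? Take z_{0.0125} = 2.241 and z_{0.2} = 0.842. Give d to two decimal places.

For two independent groups of n = 145 each: d_min = (z_{α/2} + z_β)·√(2/n).
z-sum = 2.241 + 0.842 = 3.083.
d_min = 3.083 × √(2/145) = 3.083 × 0.1174 = 0.362.

d_min ≈ 0.36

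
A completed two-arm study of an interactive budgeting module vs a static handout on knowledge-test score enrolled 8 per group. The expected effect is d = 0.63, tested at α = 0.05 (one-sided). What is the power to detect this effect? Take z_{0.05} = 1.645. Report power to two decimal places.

power ≈ 0.35

For two equal groups, power = Φ(d·√(n/2) − z_{α}).
d·√(n/2) = 0.63 × √(8/2) = 0.63 × 2.000 = 1.260.
z_β = 1.260 − 1.645 = -0.385.
Power = Φ(-0.385) = 0.350.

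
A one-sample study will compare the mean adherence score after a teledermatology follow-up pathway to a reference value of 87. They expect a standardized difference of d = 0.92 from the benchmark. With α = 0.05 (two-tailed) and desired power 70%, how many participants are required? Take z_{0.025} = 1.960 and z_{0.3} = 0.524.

For a one-sample test: n = ((z_{α/2} + z_β) / d)².
z_{α/2} + z_β = 1.960 + 0.524 = 2.484.
n = (2.484 / 0.92)² = 2.700² = 7.29.
Round up.

n = 8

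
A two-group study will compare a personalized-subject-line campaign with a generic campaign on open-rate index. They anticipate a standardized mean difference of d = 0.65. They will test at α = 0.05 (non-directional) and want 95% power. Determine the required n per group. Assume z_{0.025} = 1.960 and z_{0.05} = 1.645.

For two independent groups with equal n: n = 2·((z_{α/2} + z_β) / d)².
z_{α/2} + z_β = 1.960 + 1.645 = 3.605.
n = 2 × (3.605 / 0.65)² = 2 × 5.546² = 2 × 30.76 = 61.5.
Round up to the next whole participant.

n = 62 per group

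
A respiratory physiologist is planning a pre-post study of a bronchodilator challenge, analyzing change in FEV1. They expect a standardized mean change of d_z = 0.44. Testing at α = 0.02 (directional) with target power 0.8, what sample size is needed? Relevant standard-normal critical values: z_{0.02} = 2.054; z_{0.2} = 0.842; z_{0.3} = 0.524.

For a paired (one-sample on differences) test: n = ((z_{α} + z_β) / d)².
z_{α} + z_β = 2.054 + 0.842 = 2.896.
n = (2.896 / 0.44)² = 6.582² = 43.32.
Round up.

n = 44 pairs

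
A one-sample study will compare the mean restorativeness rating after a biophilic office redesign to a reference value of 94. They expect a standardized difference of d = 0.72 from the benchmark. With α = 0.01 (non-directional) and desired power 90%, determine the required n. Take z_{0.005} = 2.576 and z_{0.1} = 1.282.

For a one-sample test: n = ((z_{α/2} + z_β) / d)².
z_{α/2} + z_β = 2.576 + 1.282 = 3.858.
n = (3.858 / 0.72)² = 5.358² = 28.71.
Round up.

n = 29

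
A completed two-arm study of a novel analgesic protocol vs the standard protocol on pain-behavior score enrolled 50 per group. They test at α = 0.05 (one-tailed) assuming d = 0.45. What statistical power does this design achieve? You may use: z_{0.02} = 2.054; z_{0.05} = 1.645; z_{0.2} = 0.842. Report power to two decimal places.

power ≈ 0.73

For two equal groups, power = Φ(d·√(n/2) − z_{α}).
d·√(n/2) = 0.45 × √(50/2) = 0.45 × 5.000 = 2.250.
z_β = 2.250 − 1.645 = 0.605.
Power = Φ(0.605) = 0.727.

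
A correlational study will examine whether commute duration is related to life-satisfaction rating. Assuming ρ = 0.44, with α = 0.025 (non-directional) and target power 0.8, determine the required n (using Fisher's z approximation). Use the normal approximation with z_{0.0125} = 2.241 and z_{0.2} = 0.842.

Fisher's z: C = ½·ln((1+r)/(1−r)) = ½·ln(2.5714) = 0.4722.
n = ((z_{α/2} + z_β)/C)² + 3.
(2.241 + 0.842) / 0.4722 = 3.083 / 0.4722 = 6.529.
n = 6.529² + 3 = 42.63 + 3 = 45.6.
Round up.

n = 46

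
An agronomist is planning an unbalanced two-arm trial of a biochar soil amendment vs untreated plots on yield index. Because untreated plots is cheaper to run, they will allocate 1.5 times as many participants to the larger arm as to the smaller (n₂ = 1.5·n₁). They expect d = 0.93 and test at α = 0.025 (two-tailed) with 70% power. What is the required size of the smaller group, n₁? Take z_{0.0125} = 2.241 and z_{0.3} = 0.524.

With allocation ratio k = n₂/n₁ = 1.5, Var(x̄₁−x̄₂) = σ²(1/n₁ + 1/(k·n₁)) = σ²·(k+1)/(k·n₁).
So n₁ = (1 + 1/k)·((z_{α/2} + z_β)/d)² = 1.667 × (2.765/0.93)².
n₁ = 1.667 × 8.84 = 14.7.
Round up: n₁ = 15, giving n₂ = ⌈1.5 × 15⌉ = ⌈22.5⌉ = 23.

n₁ = 15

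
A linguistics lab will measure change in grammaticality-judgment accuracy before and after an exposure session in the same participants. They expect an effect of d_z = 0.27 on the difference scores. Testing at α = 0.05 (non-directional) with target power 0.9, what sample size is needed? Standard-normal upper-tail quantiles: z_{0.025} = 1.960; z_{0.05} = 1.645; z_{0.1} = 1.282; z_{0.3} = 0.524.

For a paired (one-sample on differences) test: n = ((z_{α/2} + z_β) / d)².
z_{α/2} + z_β = 1.960 + 1.282 = 3.242.
n = (3.242 / 0.27)² = 12.007² = 144.18.
Round up.

n = 145 pairs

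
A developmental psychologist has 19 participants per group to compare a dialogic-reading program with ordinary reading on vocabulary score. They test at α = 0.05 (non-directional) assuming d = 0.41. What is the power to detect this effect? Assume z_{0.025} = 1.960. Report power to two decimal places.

For two equal groups, power = Φ(d·√(n/2) − z_{α/2}).
d·√(n/2) = 0.41 × √(19/2) = 0.41 × 3.082 = 1.264.
z_β = 1.264 − 1.960 = -0.696.
Power = Φ(-0.696) = 0.243.

power ≈ 0.24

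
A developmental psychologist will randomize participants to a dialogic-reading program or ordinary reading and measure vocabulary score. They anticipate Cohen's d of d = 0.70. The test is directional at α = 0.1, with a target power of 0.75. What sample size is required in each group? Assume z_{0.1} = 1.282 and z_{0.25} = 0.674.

For two independent groups with equal n: n = 2·((z_{α} + z_β) / d)².
z_{α} + z_β = 1.282 + 0.674 = 1.956.
n = 2 × (1.956 / 0.70)² = 2 × 2.794² = 2 × 7.81 = 15.6.
Round up to the next whole participant.

n = 16 per group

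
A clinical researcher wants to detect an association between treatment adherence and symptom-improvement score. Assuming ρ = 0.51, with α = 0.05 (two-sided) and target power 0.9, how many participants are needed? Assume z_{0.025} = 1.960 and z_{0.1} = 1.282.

n = 37

Fisher's z: C = ½·ln((1+r)/(1−r)) = ½·ln(3.0816) = 0.5627.
n = ((z_{α/2} + z_β)/C)² + 3.
(1.960 + 1.282) / 0.5627 = 3.242 / 0.5627 = 5.762.
n = 5.762² + 3 = 33.19 + 3 = 36.2.
Round up.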